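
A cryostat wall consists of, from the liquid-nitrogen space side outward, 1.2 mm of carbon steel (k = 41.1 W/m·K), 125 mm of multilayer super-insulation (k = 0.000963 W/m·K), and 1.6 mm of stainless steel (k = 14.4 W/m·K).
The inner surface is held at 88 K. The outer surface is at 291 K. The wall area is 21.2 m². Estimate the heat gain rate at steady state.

Using the resistance-network approach (series):
R_carbon steel = L/(kA) = 0.0012/(41.1×21.2) = 1.377×10^-6 K/W
R_multilayer super-insulation = L/(kA) = 0.125/(0.000963×21.2) = 6.123 K/W
R_stainless steel = L/(kA) = 0.0016/(14.4×21.2) = 5.241×10^-6 K/W
R_total = 6.123 K/W
Q = ΔT / R_total = 203 / 6.123

Q ≈ 33.2 W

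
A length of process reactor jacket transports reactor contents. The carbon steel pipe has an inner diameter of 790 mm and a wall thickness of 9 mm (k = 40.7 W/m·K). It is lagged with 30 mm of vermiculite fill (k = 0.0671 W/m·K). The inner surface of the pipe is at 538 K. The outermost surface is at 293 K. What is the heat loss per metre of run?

Radial resistances (cylindrical: R_cond = ln(r_o/r_i)/(2πkL), R_conv = 1/(h·2πrL)):
R_carbon steel pipe wall = ln(404/395)/(2π×40.7×1) = 8.81×10^-5 K/W
R_vermiculite fill = ln(434/404)/(2π×0.0671×1) = 0.1699 K/W
R_total = 0.17 K/W
Q = ΔT/R_total = 245/0.17

q′ ≈ 1440 W/m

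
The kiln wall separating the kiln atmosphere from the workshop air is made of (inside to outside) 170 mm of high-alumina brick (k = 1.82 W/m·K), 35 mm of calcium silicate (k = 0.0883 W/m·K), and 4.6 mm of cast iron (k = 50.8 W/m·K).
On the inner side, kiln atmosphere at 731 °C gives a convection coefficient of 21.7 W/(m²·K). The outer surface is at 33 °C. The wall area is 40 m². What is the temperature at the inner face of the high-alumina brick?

Model the wall as resistances in series:
R_inner film = 1/(h_i·A) = 1/(21.7×40) = 0.001152 K/W
R_high-alumina brick = L/(kA) = 0.17/(1.82×40) = 0.002335 K/W
R_calcium silicate = L/(kA) = 0.035/(0.0883×40) = 0.009909 K/W
R_cast iron = L/(kA) = 0.0046/(50.8×40) = 2.264×10^-6 K/W
R_total = 0.0134 K/W;  Q = ΔT/R_total = 698/0.0134 = 52090 W
T_interface = T_inner − Q·ΣR(inner→interface) = 731 − 52100×0.001152

T ≈ 671 °C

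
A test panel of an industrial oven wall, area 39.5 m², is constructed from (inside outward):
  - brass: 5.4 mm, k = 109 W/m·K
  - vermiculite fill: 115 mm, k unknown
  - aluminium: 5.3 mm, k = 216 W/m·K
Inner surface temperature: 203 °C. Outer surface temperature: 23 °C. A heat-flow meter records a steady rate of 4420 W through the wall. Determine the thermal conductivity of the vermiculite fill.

Using the resistance-network approach (series):
R_brass = L/(kA) = 0.0054/(109×39.5) = 1.254×10^-6 K/W
R_aluminium = L/(kA) = 0.0053/(216×39.5) = 6.212×10^-7 K/W
Sum of known resistances R_other = 1.875×10^-6 K/W
Total R = ΔT/Q = 180/4420 = 0.04072 K/W
R_vermiculite fill = R_total − R_other = 0.04072 K/W
k = L/(R·A) = 0.115/(0.04072×39.5)

k ≈ 0.0715 W/(m·K)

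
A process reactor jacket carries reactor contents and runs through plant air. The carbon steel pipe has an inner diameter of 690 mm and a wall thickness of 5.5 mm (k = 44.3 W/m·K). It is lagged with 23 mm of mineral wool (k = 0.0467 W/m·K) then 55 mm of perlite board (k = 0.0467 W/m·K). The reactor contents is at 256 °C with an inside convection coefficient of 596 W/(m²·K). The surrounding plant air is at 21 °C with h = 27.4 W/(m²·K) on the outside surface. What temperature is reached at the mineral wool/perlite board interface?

T ≈ 183 °C

Per-layer cylindrical resistances, series-summed:
R_inner film = 1/(h_i·2πr₁L) = 1/(596×2π×0.345×1) = 7.74×10^-4 K/W
R_carbon steel pipe wall = ln(350.5/345)/(2π×44.3×1) = 5.682×10^-5 K/W
R_mineral wool = ln(373.5/350.5)/(2π×0.0467×1) = 0.2166 K/W
R_perlite board = ln(428.5/373.5)/(2π×0.0467×1) = 0.4682 K/W
R_outer film = 1/(h_o·2πr_oL) = 1/(27.4×2π×0.4285×1) = 0.01356 K/W
R_total = 0.6992 K/W
Q = ΔT/R_total = 235/0.6992
Q = 336 W/m
T_interface = T_inner − Q·ΣR(inner→interface) = 256 − 336×0.2174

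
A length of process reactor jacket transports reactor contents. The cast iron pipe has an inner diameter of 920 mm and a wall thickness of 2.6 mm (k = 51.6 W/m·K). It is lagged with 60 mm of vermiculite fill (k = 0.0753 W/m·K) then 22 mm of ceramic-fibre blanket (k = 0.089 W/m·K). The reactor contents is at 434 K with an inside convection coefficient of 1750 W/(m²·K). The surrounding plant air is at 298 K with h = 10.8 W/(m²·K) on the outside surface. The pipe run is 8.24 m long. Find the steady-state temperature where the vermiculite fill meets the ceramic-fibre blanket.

T ≈ 336 K

For a radial system each layer contributes R = ln(r_out/r_in)/(2πkL); films add R = 1/(hA).
R_inner film = 1/(h_i·2πr₁L) = 1/(1750×2π×0.46×8.24) = 2.399×10^-5 K/W
R_cast iron pipe wall = ln(462.6/460)/(2π×51.6×8.24) = 2.11×10^-6 K/W
R_vermiculite fill = ln(522.6/462.6)/(2π×0.0753×8.24) = 0.03128 K/W
R_ceramic-fibre blanket = ln(544.6/522.6)/(2π×0.089×8.24) = 0.008949 K/W
R_outer film = 1/(h_o·2πr_oL) = 1/(10.8×2π×0.5446×8.24) = 0.003284 K/W
R_total = 0.04354 K/W
Q = ΔT/R_total = 136/0.04354
Q = 3120 W
T_interface = T_inner − Q·ΣR(inner→interface) = 434 − 3120×0.03131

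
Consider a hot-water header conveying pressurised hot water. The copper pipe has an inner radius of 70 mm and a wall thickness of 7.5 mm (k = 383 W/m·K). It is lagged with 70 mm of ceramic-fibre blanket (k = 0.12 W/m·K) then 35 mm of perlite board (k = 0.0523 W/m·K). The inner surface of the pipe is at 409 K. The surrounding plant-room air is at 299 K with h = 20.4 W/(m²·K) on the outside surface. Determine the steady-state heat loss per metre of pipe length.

Radial resistances (cylindrical: R_cond = ln(r_o/r_i)/(2πkL), R_conv = 1/(h·2πrL)):
R_copper pipe wall = ln(77.5/70)/(2π×383×1) = 4.23×10^-5 K/W
R_ceramic-fibre blanket = ln(147.5/77.5)/(2π×0.12×1) = 0.8535 K/W
R_perlite board = ln(182.5/147.5)/(2π×0.0523×1) = 0.6479 K/W
R_outer film = 1/(h_o·2πr_oL) = 1/(20.4×2π×0.1825×1) = 0.04275 K/W
R_total = 1.544 K/W
Q = ΔT/R_total = 110/1.544

q′ ≈ 71.2 W/m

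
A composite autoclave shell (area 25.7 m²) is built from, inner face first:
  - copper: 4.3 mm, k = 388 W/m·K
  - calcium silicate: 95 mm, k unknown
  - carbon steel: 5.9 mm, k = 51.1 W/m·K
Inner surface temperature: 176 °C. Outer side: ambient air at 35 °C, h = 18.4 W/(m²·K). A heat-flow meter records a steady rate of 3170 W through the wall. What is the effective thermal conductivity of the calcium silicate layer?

Model the wall as resistances in series:
R_copper = L/(kA) = 0.0043/(388×25.7) = 4.312×10^-7 K/W
R_carbon steel = L/(kA) = 0.0059/(51.1×25.7) = 4.493×10^-6 K/W
R_outer film = 1/(h_o·A) = 1/(18.4×25.7) = 0.002115 K/W
Sum of known resistances R_other = 0.00212 K/W
Total R = ΔT/Q = 141/3170 = 0.04448 K/W
R_calcium silicate = R_total − R_other = 0.04236 K/W
k = L/(R·A) = 0.095/(0.04236×25.7)

k ≈ 0.0873 W/(m·K)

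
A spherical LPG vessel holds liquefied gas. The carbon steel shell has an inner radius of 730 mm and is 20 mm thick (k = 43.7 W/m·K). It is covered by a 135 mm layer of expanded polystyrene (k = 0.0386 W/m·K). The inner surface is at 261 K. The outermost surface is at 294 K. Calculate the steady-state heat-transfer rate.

Spherical conduction: R = (1/r_in − 1/r_out)/(4πk) per layer; series-sum.
R_carbon steel shell = (1/0.73 − 1/0.75)/(4π×43.7) = 6.652×10^-5 K/W
R_expanded polystyrene = (1/0.75 − 1/0.885)/(4π×0.0386) = 0.4193 K/W
R_total = 0.4194 K/W
Q = ΔT/R_total = 33/0.4194

Q ≈ 78.7 W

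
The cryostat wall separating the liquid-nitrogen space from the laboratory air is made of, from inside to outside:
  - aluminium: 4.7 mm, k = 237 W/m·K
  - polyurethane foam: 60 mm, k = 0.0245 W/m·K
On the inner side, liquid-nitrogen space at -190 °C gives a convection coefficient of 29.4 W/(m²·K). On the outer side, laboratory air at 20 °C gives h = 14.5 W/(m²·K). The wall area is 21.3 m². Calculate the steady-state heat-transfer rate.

Model the wall as resistances in series:
R_inner film = 1/(h_i·A) = 1/(29.4×21.3) = 0.001597 K/W
R_aluminium = L/(kA) = 0.0047/(237×21.3) = 9.31×10^-7 K/W
R_polyurethane foam = L/(kA) = 0.06/(0.0245×21.3) = 0.115 K/W
R_outer film = 1/(h_o·A) = 1/(14.5×21.3) = 0.003238 K/W
R_total = 0.1198 K/W
Q = ΔT / R_total = 210 / 0.1198

Q ≈ 1750 W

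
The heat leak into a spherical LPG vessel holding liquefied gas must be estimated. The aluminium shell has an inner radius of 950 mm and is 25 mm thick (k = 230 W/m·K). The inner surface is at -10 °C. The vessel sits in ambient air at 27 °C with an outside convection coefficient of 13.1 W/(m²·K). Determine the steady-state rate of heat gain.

For a spherical shell R = (1/r₁ − 1/r₂)/(4πk); film R = 1/(h·4πr²). In series:
R_aluminium shell = (1/0.95 − 1/0.975)/(4π×230) = 9.338×10^-6 K/W
R_outer film = 1/(h·4πr_o²) = 1/(13.1×4π×0.975²) = 0.00639 K/W
R_total = 0.006399 K/W
Q = ΔT/R_total = 37/0.006399

Q ≈ 5780 W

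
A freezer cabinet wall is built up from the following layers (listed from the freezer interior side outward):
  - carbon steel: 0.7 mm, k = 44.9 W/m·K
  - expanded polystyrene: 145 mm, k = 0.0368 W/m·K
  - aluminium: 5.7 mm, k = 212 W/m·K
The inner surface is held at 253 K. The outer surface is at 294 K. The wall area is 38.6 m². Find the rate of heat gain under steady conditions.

Using the resistance-network approach (series):
R_carbon steel = L/(kA) = 0.0007/(44.9×38.6) = 4.039×10^-7 K/W
R_expanded polystyrene = L/(kA) = 0.145/(0.0368×38.6) = 0.1021 K/W
R_aluminium = L/(kA) = 0.0057/(212×38.6) = 6.965×10^-7 K/W
R_total = 0.1021 K/W
Q = ΔT / R_total = 41 / 0.1021

Q ≈ 402 W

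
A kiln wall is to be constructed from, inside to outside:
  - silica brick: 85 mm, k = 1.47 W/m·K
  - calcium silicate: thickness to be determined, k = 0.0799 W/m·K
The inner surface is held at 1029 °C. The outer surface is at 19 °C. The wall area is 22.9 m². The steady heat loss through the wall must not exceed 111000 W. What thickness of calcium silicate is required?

L ≈ 12 mm

Thermal resistances in series:
R_silica brick = L/(kA) = 0.085/(1.47×22.9) = 0.002525 K/W
Sum of the known resistances R_other = 0.002525 K/W
Required total resistance R_tot = ΔT/Q_allow = 1010/111000 = 0.009099 K/W
R_calcium silicate = R_tot − R_other = 0.006574 K/W
L = R·k·A = 0.006574×0.0799×22.9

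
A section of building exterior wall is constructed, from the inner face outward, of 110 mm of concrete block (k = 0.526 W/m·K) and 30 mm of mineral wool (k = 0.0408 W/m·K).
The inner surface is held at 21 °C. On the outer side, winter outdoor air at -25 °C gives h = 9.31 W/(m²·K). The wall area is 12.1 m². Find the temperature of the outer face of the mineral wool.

T ≈ -20.3 °C

Series thermal resistances:
R_concrete block = L/(kA) = 0.11/(0.526×12.1) = 0.01728 K/W
R_mineral wool = L/(kA) = 0.03/(0.0408×12.1) = 0.06077 K/W
R_outer film = 1/(h_o·A) = 1/(9.31×12.1) = 0.008877 K/W
R_total = 0.08693 K/W;  Q = ΔT/R_total = 46/0.08693 = 529.2 W
T_interface = T_inner − Q·ΣR(inner→interface) = 21 − 529×0.07805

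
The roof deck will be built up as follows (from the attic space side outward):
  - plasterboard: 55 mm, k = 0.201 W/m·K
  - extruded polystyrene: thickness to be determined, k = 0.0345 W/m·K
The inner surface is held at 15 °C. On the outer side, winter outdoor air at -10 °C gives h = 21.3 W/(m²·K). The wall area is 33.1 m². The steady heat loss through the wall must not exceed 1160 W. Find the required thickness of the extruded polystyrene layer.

L ≈ 13.6 mm

Series thermal resistances:
R_plasterboard = L/(kA) = 0.055/(0.201×33.1) = 0.008267 K/W
R_outer film = 1/(h_o·A) = 1/(21.3×33.1) = 0.001418 K/W
Sum of the known resistances R_other = 0.009685 K/W
Required total resistance R_tot = ΔT/Q_allow = 25/1160 = 0.02155 K/W
R_extruded polystyrene = R_tot − R_other = 0.01187 K/W
L = R·k·A = 0.01187×0.0345×33.1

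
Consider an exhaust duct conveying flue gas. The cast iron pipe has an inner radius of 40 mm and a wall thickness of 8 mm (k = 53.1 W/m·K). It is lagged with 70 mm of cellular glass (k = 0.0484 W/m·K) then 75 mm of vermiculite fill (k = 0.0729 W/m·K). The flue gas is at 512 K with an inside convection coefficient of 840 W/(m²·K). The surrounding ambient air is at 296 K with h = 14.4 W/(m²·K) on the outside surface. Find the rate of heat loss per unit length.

q′ ≈ 52.8 W/m

Per-layer cylindrical resistances, series-summed:
R_inner film = 1/(h_i·2πr₁L) = 1/(840×2π×0.04×1) = 0.004737 K/W
R_cast iron pipe wall = ln(48/40)/(2π×53.1×1) = 5.465×10^-4 K/W
R_cellular glass = ln(118/48)/(2π×0.0484×1) = 2.958 K/W
R_vermiculite fill = ln(193/118)/(2π×0.0729×1) = 1.074 K/W
R_outer film = 1/(h_o·2πr_oL) = 1/(14.4×2π×0.193×1) = 0.05727 K/W
R_total = 4.094 K/W
Q = ΔT/R_total = 216/4.094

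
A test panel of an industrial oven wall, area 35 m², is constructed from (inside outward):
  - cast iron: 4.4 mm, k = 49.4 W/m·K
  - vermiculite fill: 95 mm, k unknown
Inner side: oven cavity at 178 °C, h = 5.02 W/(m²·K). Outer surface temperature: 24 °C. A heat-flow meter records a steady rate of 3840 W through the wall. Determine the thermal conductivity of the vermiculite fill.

k ≈ 0.0789 W/(m·K)

Thermal resistances in series:
R_inner film = 1/(h_i·A) = 1/(5.02×35) = 0.005692 K/W
R_cast iron = L/(kA) = 0.0044/(49.4×35) = 2.545×10^-6 K/W
Sum of known resistances R_other = 0.005694 K/W
Total R = ΔT/Q = 154/3840 = 0.0401 K/W
R_vermiculite fill = R_total − R_other = 0.03441 K/W
k = L/(R·A) = 0.095/(0.03441×35)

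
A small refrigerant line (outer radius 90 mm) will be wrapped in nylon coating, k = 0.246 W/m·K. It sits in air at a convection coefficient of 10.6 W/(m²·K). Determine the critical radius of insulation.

r_cr ≈ 23.2 mm

For a cylinder r_cr = k/h = 0.246/10.6
r_cr = 23.2 mm; since the bare radius (90 mm) is above r_cr, any added insulation will reduce heat loss.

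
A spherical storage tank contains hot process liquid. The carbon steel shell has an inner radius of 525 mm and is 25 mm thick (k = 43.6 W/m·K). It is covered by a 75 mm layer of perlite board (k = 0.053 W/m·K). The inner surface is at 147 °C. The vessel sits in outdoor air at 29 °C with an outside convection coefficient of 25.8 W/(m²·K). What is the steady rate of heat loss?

Q ≈ 352 W

For a spherical shell R = (1/r₁ − 1/r₂)/(4πk); film R = 1/(h·4πr²). In series:
R_carbon steel shell = (1/0.525 − 1/0.55)/(4π×43.6) = 1.58×10^-4 K/W
R_perlite board = (1/0.55 − 1/0.625)/(4π×0.053) = 0.3276 K/W
R_outer film = 1/(h·4πr_o²) = 1/(25.8×4π×0.625²) = 0.007896 K/W
R_total = 0.3356 K/W
Q = ΔT/R_total = 118/0.3356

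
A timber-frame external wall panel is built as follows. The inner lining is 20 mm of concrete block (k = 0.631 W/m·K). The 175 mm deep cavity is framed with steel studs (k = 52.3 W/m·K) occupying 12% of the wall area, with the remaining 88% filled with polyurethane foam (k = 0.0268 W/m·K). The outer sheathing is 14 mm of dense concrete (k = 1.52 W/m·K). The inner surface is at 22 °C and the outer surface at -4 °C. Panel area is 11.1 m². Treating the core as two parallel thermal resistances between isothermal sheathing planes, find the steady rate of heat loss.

Sheathing layers in series; stud and cavity paths in parallel between them.
R_inner = 0.02/(0.631×11.1) = 0.002855 K/W
R_stud  = 0.175/(52.3×0.12×11.1) = 0.002512 K/W
R_cav   = 0.175/(0.0268×0.88×11.1) = 0.6685 K/W
1/R_core = 1/R_stud + 1/R_cav → R_core = 0.002503 K/W
R_outer = 0.014/(1.52×11.1) = 8.298×10^-4 K/W
R_total = 0.006188 K/W
Q = ΔT/R_total = 26/0.006188

Q ≈ 4200 W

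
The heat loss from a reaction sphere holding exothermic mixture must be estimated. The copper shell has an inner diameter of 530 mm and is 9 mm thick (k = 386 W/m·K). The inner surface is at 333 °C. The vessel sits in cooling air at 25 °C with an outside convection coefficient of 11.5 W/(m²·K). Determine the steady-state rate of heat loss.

Radial (spherical) resistances in series:
R_copper shell = (1/0.265 − 1/0.274)/(4π×386) = 2.555×10^-5 K/W
R_outer film = 1/(h·4πr_o²) = 1/(11.5×4π×0.274²) = 0.09217 K/W
R_total = 0.0922 K/W
Q = ΔT/R_total = 308/0.0922

Q ≈ 3340 W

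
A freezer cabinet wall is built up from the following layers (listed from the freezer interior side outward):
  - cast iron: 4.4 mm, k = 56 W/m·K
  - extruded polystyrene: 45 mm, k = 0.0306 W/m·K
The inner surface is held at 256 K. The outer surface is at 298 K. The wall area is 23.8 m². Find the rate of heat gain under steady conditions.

Model the wall as resistances in series:
R_cast iron = L/(kA) = 0.0044/(56×23.8) = 3.301×10^-6 K/W
R_extruded polystyrene = L/(kA) = 0.045/(0.0306×23.8) = 0.06179 K/W
R_total = 0.06179 K/W
Q = ΔT / R_total = 42 / 0.06179

Q ≈ 680 W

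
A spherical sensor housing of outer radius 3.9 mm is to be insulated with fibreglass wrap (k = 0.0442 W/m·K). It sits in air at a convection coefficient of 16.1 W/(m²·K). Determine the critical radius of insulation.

For a sphere r_cr = 2k/h = 2×0.0442/16.1
r_cr = 5.49 mm; since the bare radius (3.9 mm) is below r_cr, adding a thin layer of insulation will *increase* heat loss.

r_cr ≈ 5.49 mm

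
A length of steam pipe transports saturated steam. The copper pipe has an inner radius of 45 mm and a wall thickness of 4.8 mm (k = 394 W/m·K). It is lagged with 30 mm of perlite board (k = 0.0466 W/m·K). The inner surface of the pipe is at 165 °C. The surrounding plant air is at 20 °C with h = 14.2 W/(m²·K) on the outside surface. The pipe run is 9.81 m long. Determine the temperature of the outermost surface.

T ≈ 31.6 °C

Per-layer cylindrical resistances, series-summed:
R_copper pipe wall = ln(49.8/45)/(2π×394×9.81) = 4.173×10^-6 K/W
R_perlite board = ln(79.8/49.8)/(2π×0.0466×9.81) = 0.1642 K/W
R_outer film = 1/(h_o·2πr_oL) = 1/(14.2×2π×0.0798×9.81) = 0.01432 K/W
R_total = 0.1785 K/W
Q = ΔT/R_total = 145/0.1785
Q = 812 W
T_interface = T_inner − Q·ΣR(inner→interface) = 165 − 812×0.1642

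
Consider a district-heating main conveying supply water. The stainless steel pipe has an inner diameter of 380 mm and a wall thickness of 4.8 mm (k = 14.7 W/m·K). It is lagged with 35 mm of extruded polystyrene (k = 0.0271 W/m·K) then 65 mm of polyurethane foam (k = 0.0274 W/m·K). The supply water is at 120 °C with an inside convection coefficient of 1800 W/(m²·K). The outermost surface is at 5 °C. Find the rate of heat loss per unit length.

Treating each annulus and film as a series resistance:
R_inner film = 1/(h_i·2πr₁L) = 1/(1800×2π×0.19×1) = 4.654×10^-4 K/W
R_stainless steel pipe wall = ln(194.8/190)/(2π×14.7×1) = 2.701×10^-4 K/W
R_extruded polystyrene = ln(229.8/194.8)/(2π×0.0271×1) = 0.9704 K/W
R_polyurethane foam = ln(294.8/229.8)/(2π×0.0274×1) = 1.447 K/W
R_total = 2.418 K/W
Q = ΔT/R_total = 115/2.418

q′ ≈ 47.6 W/m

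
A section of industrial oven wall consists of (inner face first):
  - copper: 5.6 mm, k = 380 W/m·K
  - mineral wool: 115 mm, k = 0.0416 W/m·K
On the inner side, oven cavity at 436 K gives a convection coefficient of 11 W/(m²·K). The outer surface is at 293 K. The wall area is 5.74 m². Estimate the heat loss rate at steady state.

Q ≈ 287 W

Series thermal resistances:
R_inner film = 1/(h_i·A) = 1/(11×5.74) = 0.01584 K/W
R_copper = L/(kA) = 0.0056/(380×5.74) = 2.567×10^-6 K/W
R_mineral wool = L/(kA) = 0.115/(0.0416×5.74) = 0.4816 K/W
R_total = 0.4974 K/W
Q = ΔT / R_total = 143 / 0.4974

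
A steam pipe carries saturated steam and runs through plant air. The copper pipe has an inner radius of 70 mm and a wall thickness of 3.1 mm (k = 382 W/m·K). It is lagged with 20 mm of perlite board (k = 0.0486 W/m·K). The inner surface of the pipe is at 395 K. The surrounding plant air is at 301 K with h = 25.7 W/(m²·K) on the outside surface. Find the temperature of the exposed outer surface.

Treating each annulus and film as a series resistance:
R_copper pipe wall = ln(73.1/70)/(2π×382×1) = 1.805×10^-5 K/W
R_perlite board = ln(93.1/73.1)/(2π×0.0486×1) = 0.792 K/W
R_outer film = 1/(h_o·2πr_oL) = 1/(25.7×2π×0.0931×1) = 0.06652 K/W
R_total = 0.8585 K/W
Q = ΔT/R_total = 94/0.8585
Q = 109 W/m
T_interface = T_inner − Q·ΣR(inner→interface) = 395 − 109×0.792

T ≈ 308 K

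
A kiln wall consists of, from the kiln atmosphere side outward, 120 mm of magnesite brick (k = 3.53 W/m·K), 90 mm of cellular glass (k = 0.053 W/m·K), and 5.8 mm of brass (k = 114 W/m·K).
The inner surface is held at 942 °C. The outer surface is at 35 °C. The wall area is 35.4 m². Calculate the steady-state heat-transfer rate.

Q ≈ 18500 W

Series thermal resistances:
R_magnesite brick = L/(kA) = 0.12/(3.53×35.4) = 9.603×10^-4 K/W
R_cellular glass = L/(kA) = 0.09/(0.053×35.4) = 0.04797 K/W
R_brass = L/(kA) = 0.0058/(114×35.4) = 1.437×10^-6 K/W
R_total = 0.04893 K/W
Q = ΔT / R_total = 907 / 0.04893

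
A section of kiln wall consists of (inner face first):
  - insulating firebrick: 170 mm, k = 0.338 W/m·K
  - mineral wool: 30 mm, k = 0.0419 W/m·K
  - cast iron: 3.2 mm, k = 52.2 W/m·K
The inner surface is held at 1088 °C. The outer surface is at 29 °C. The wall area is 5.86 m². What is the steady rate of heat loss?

Q ≈ 5090 W

Treating each layer as a thermal resistance in series:
R_insulating firebrick = L/(kA) = 0.17/(0.338×5.86) = 0.08583 K/W
R_mineral wool = L/(kA) = 0.03/(0.0419×5.86) = 0.1222 K/W
R_cast iron = L/(kA) = 0.0032/(52.2×5.86) = 1.046×10^-5 K/W
R_total = 0.208 K/W
Q = ΔT / R_total = 1059 / 0.208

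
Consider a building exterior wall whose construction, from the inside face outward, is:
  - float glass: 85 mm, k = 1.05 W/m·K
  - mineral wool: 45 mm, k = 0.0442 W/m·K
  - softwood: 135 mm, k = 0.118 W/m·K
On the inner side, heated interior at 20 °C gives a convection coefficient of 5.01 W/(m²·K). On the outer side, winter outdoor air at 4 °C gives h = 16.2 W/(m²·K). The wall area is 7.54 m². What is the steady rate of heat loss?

Q ≈ 48.2 W

Model the wall as resistances in series:
R_inner film = 1/(h_i·A) = 1/(5.01×7.54) = 0.02647 K/W
R_float glass = L/(kA) = 0.085/(1.05×7.54) = 0.01074 K/W
R_mineral wool = L/(kA) = 0.045/(0.0442×7.54) = 0.135 K/W
R_softwood = L/(kA) = 0.135/(0.118×7.54) = 0.1517 K/W
R_outer film = 1/(h_o·A) = 1/(16.2×7.54) = 0.008187 K/W
R_total = 0.3322 K/W
Q = ΔT / R_total = 16 / 0.3322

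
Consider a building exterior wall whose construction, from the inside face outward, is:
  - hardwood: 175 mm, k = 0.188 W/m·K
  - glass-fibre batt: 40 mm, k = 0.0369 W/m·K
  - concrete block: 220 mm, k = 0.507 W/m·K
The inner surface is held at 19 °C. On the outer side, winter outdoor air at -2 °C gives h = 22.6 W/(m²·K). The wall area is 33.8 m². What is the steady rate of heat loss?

Model the wall as resistances in series:
R_hardwood = L/(kA) = 0.175/(0.188×33.8) = 0.02754 K/W
R_glass-fibre batt = L/(kA) = 0.04/(0.0369×33.8) = 0.03207 K/W
R_concrete block = L/(kA) = 0.22/(0.507×33.8) = 0.01284 K/W
R_outer film = 1/(h_o·A) = 1/(22.6×33.8) = 0.001309 K/W
R_total = 0.07376 K/W
Q = ΔT / R_total = 21 / 0.07376

Q ≈ 285 W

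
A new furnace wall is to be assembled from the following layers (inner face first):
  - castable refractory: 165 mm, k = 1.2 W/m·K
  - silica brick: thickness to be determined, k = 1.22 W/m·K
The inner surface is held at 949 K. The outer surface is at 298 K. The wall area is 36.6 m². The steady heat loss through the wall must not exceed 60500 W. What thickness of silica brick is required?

L ≈ 313 mm

Using the resistance-network approach (series):
R_castable refractory = L/(kA) = 0.165/(1.2×36.6) = 0.003757 K/W
Sum of the known resistances R_other = 0.003757 K/W
Required total resistance R_tot = ΔT/Q_allow = 651/60500 = 0.01076 K/W
R_silica brick = R_tot − R_other = 0.007003 K/W
L = R·k·A = 0.007003×1.22×36.6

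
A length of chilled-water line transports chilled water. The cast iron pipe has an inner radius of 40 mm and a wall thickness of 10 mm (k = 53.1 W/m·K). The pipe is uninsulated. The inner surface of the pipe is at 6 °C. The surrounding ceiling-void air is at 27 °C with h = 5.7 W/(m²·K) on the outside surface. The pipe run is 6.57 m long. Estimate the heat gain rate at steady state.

Q ≈ 247 W

For a radial system each layer contributes R = ln(r_out/r_in)/(2πkL); films add R = 1/(hA).
R_cast iron pipe wall = ln(50/40)/(2π×53.1×6.57) = 1.018×10^-4 K/W
R_outer film = 1/(h_o·2πr_oL) = 1/(5.7×2π×0.05×6.57) = 0.085 K/W
R_total = 0.0851 K/W
Q = ΔT/R_total = 21/0.0851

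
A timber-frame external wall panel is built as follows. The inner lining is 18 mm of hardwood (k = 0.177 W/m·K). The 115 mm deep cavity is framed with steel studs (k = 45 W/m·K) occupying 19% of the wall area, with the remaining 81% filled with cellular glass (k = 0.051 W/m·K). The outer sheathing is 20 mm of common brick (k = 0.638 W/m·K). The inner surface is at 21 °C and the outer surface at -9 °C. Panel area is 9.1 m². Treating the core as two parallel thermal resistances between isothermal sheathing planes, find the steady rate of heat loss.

Sheathing layers in series; stud and cavity paths in parallel between them.
R_inner = 0.018/(0.177×9.1) = 0.01118 K/W
R_stud  = 0.115/(45×0.19×9.1) = 0.001478 K/W
R_cav   = 0.115/(0.051×0.81×9.1) = 0.3059 K/W
1/R_core = 1/R_stud + 1/R_cav → R_core = 0.001471 K/W
R_outer = 0.02/(0.638×9.1) = 0.003445 K/W
R_total = 0.01609 K/W
Q = ΔT/R_total = 30/0.01609

Q ≈ 1860 W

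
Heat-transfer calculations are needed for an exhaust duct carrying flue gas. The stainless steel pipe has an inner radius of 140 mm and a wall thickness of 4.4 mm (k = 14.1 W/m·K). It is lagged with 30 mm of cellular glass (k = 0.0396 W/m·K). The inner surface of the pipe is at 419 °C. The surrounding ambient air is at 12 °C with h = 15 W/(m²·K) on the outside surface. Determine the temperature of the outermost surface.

Radial resistances (cylindrical: R_cond = ln(r_o/r_i)/(2πkL), R_conv = 1/(h·2πrL)):
R_stainless steel pipe wall = ln(144.4/140)/(2π×14.1×1) = 3.493×10^-4 K/W
R_cellular glass = ln(174.4/144.4)/(2π×0.0396×1) = 0.7587 K/W
R_outer film = 1/(h_o·2πr_oL) = 1/(15×2π×0.1744×1) = 0.06084 K/W
R_total = 0.8198 K/W
Q = ΔT/R_total = 407/0.8198
Q = 496 W/m
T_interface = T_inner − Q·ΣR(inner→interface) = 419 − 496×0.759

T ≈ 42.2 °C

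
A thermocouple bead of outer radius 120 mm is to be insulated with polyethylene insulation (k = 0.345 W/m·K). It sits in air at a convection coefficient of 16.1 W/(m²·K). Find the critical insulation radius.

For a sphere r_cr = 2k/h = 2×0.345/16.1
r_cr = 42.9 mm; since the bare radius (120 mm) is above r_cr, any added insulation will reduce heat loss.

r_cr ≈ 42.9 mm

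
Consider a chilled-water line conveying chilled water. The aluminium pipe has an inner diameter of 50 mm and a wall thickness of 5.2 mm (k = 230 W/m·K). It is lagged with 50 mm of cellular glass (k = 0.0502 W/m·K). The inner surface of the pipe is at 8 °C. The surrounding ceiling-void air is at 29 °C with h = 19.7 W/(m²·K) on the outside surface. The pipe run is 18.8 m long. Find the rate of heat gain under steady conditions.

Q ≈ 123 W

For a radial system each layer contributes R = ln(r_out/r_in)/(2πkL); films add R = 1/(hA).
R_aluminium pipe wall = ln(30.2/25)/(2π×230×18.8) = 6.955×10^-6 K/W
R_cellular glass = ln(80.2/30.2)/(2π×0.0502×18.8) = 0.1647 K/W
R_outer film = 1/(h_o·2πr_oL) = 1/(19.7×2π×0.0802×18.8) = 0.005358 K/W
R_total = 0.1701 K/W
Q = ΔT/R_total = 21/0.1701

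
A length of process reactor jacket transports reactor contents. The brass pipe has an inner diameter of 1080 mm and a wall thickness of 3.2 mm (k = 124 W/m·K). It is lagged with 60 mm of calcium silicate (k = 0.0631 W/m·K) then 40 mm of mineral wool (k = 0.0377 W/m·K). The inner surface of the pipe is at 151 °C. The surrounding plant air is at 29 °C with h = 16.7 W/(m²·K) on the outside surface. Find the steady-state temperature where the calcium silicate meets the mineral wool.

Radial resistances (cylindrical: R_cond = ln(r_o/r_i)/(2πkL), R_conv = 1/(h·2πrL)):
R_brass pipe wall = ln(543.2/540)/(2π×124×1) = 7.584×10^-6 K/W
R_calcium silicate = ln(603.2/543.2)/(2π×0.0631×1) = 0.2643 K/W
R_mineral wool = ln(643.2/603.2)/(2π×0.0377×1) = 0.2711 K/W
R_outer film = 1/(h_o·2πr_oL) = 1/(16.7×2π×0.6432×1) = 0.01482 K/W
R_total = 0.5501 K/W
Q = ΔT/R_total = 122/0.5501
Q = 222 W/m
T_interface = T_inner − Q·ΣR(inner→interface) = 151 − 222×0.2643

T ≈ 92.4 °C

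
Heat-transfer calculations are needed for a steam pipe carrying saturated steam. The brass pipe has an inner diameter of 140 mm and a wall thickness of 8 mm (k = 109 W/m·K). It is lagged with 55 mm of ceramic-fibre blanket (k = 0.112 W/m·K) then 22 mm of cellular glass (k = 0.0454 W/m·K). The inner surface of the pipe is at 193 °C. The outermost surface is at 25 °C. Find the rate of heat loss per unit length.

q′ ≈ 130 W/m

Radial resistances (cylindrical: R_cond = ln(r_o/r_i)/(2πkL), R_conv = 1/(h·2πrL)):
R_brass pipe wall = ln(78/70)/(2π×109×1) = 1.58×10^-4 K/W
R_ceramic-fibre blanket = ln(133/78)/(2π×0.112×1) = 0.7583 K/W
R_cellular glass = ln(155/133)/(2π×0.0454×1) = 0.5366 K/W
R_total = 1.295 K/W
Q = ΔT/R_total = 168/1.295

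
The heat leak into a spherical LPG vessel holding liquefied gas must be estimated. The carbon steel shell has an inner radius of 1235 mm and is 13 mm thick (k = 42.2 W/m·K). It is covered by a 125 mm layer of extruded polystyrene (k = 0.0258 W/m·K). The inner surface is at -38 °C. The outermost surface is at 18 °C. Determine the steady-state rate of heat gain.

For a spherical shell R = (1/r₁ − 1/r₂)/(4πk); film R = 1/(h·4πr²). In series:
R_carbon steel shell = (1/1.235 − 1/1.248)/(4π×42.2) = 1.591×10^-5 K/W
R_extruded polystyrene = (1/1.248 − 1/1.373)/(4π×0.0258) = 0.225 K/W
R_total = 0.225 K/W
Q = ΔT/R_total = 56/0.225

Q ≈ 249 W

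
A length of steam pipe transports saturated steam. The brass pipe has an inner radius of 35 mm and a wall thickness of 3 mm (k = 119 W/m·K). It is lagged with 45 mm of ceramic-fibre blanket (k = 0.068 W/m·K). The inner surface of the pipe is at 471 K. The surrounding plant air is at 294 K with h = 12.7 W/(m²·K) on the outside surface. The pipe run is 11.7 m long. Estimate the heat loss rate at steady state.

Cylindrical conduction, so R = ln(r₂/r₁)/(2πkL) per layer, in series:
R_brass pipe wall = ln(38/35)/(2π×119×11.7) = 9.401×10^-6 K/W
R_ceramic-fibre blanket = ln(83/38)/(2π×0.068×11.7) = 0.1563 K/W
R_outer film = 1/(h_o·2πr_oL) = 1/(12.7×2π×0.083×11.7) = 0.0129 K/W
R_total = 0.1692 K/W
Q = ΔT/R_total = 177/0.1692

Q ≈ 1050 W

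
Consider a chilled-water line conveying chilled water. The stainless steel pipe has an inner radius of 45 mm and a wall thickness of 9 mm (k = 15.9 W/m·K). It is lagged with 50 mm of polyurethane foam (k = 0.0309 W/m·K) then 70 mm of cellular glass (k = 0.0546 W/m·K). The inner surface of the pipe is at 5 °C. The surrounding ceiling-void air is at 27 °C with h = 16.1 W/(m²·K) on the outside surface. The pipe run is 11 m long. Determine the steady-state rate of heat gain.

Cylindrical conduction, so R = ln(r₂/r₁)/(2πkL) per layer, in series:
R_stainless steel pipe wall = ln(54/45)/(2π×15.9×11) = 1.659×10^-4 K/W
R_polyurethane foam = ln(104/54)/(2π×0.0309×11) = 0.3069 K/W
R_cellular glass = ln(174/104)/(2π×0.0546×11) = 0.1364 K/W
R_outer film = 1/(h_o·2πr_oL) = 1/(16.1×2π×0.174×11) = 0.005165 K/W
R_total = 0.4486 K/W
Q = ΔT/R_total = 22/0.4486

Q ≈ 49 W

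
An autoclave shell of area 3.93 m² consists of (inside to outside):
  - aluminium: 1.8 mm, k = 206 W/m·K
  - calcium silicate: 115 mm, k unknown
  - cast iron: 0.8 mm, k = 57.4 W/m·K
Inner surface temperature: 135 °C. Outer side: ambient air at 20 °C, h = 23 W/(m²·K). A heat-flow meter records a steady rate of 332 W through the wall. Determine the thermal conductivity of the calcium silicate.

Using the resistance-network approach (series):
R_aluminium = L/(kA) = 0.0018/(206×3.93) = 2.223×10^-6 K/W
R_cast iron = L/(kA) = 0.0008/(57.4×3.93) = 3.546×10^-6 K/W
R_outer film = 1/(h_o·A) = 1/(23×3.93) = 0.01106 K/W
Sum of known resistances R_other = 0.01107 K/W
Total R = ΔT/Q = 115/332 = 0.3464 K/W
R_calcium silicate = R_total − R_other = 0.3353 K/W
k = L/(R·A) = 0.115/(0.3353×3.93)

k ≈ 0.0873 W/(m·K)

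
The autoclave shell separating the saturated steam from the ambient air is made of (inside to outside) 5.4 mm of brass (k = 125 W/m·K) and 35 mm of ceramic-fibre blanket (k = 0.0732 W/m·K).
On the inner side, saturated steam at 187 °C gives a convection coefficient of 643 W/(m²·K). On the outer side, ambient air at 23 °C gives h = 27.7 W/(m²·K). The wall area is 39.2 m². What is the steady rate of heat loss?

Q ≈ 12500 W

Model the wall as resistances in series:
R_inner film = 1/(h_i·A) = 1/(643×39.2) = 3.967×10^-5 K/W
R_brass = L/(kA) = 0.0054/(125×39.2) = 1.102×10^-6 K/W
R_ceramic-fibre blanket = L/(kA) = 0.035/(0.0732×39.2) = 0.0122 K/W
R_outer film = 1/(h_o·A) = 1/(27.7×39.2) = 9.209×10^-4 K/W
R_total = 0.01316 K/W
Q = ΔT / R_total = 164 / 0.01316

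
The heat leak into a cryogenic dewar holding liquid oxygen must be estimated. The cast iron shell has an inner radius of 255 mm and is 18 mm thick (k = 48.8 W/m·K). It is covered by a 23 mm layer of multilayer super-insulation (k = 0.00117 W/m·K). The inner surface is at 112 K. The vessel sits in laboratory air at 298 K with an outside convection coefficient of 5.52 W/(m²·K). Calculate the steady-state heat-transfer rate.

Spherical conduction: R = (1/r_in − 1/r_out)/(4πk) per layer; series-sum.
R_cast iron shell = (1/0.255 − 1/0.273)/(4π×48.8) = 4.216×10^-4 K/W
R_multilayer super-insulation = (1/0.273 − 1/0.296)/(4π×0.00117) = 19.36 K/W
R_outer film = 1/(h·4πr_o²) = 1/(5.52×4π×0.296²) = 0.1645 K/W
R_total = 19.52 K/W
Q = ΔT/R_total = 186/19.52

Q ≈ 9.53 W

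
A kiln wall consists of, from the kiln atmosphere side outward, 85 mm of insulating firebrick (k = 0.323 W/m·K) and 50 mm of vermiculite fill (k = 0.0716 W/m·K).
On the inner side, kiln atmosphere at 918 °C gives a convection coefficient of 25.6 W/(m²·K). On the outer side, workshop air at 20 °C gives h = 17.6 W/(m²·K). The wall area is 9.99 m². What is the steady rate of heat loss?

Q ≈ 8480 W

Series thermal resistances:
R_inner film = 1/(h_i·A) = 1/(25.6×9.99) = 0.00391 K/W
R_insulating firebrick = L/(kA) = 0.085/(0.323×9.99) = 0.02634 K/W
R_vermiculite fill = L/(kA) = 0.05/(0.0716×9.99) = 0.0699 K/W
R_outer film = 1/(h_o·A) = 1/(17.6×9.99) = 0.005688 K/W
R_total = 0.1058 K/W
Q = ΔT / R_total = 898 / 0.1058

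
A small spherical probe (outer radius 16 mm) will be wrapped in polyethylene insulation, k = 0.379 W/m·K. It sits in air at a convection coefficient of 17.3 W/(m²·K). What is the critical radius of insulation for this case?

r_cr ≈ 43.8 mm

For a sphere r_cr = 2k/h = 2×0.379/17.3
r_cr = 43.8 mm; since the bare radius (16 mm) is below r_cr, adding a thin layer of insulation will *increase* heat loss.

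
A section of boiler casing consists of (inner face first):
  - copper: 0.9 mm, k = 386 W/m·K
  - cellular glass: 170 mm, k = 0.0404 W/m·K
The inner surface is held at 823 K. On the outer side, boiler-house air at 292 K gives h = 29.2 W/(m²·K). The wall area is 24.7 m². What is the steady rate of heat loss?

Q ≈ 3090 W

Thermal resistances in series:
R_copper = L/(kA) = 0.0009/(386×24.7) = 9.44×10^-8 K/W
R_cellular glass = L/(kA) = 0.17/(0.0404×24.7) = 0.1704 K/W
R_outer film = 1/(h_o·A) = 1/(29.2×24.7) = 0.001387 K/W
R_total = 0.1717 K/W
Q = ΔT / R_total = 531 / 0.1717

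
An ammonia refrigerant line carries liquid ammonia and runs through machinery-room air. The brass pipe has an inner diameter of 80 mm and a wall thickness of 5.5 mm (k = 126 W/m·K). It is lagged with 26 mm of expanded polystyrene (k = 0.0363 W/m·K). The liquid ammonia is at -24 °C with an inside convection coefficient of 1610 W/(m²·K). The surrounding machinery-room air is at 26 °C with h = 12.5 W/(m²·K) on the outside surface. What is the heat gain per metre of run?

Treating each annulus and film as a series resistance:
R_inner film = 1/(h_i·2πr₁L) = 1/(1610×2π×0.04×1) = 0.002471 K/W
R_brass pipe wall = ln(45.5/40)/(2π×126×1) = 1.627×10^-4 K/W
R_expanded polystyrene = ln(71.5/45.5)/(2π×0.0363×1) = 1.982 K/W
R_outer film = 1/(h_o·2πr_oL) = 1/(12.5×2π×0.0715×1) = 0.1781 K/W
R_total = 2.162 K/W
Q = ΔT/R_total = 50/2.162

q′ ≈ 23.1 W/m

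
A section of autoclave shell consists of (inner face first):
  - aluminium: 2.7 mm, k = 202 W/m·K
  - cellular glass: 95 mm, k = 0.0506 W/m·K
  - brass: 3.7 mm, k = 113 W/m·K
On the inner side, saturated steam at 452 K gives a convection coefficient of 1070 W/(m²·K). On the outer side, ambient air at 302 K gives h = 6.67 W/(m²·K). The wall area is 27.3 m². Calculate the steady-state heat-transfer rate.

Q ≈ 2020 W

Model the wall as resistances in series:
R_inner film = 1/(h_i·A) = 1/(1070×27.3) = 3.423×10^-5 K/W
R_aluminium = L/(kA) = 0.0027/(202×27.3) = 4.896×10^-7 K/W
R_cellular glass = L/(kA) = 0.095/(0.0506×27.3) = 0.06877 K/W
R_brass = L/(kA) = 0.0037/(113×27.3) = 1.199×10^-6 K/W
R_outer film = 1/(h_o·A) = 1/(6.67×27.3) = 0.005492 K/W
R_total = 0.0743 K/W
Q = ΔT / R_total = 150 / 0.0743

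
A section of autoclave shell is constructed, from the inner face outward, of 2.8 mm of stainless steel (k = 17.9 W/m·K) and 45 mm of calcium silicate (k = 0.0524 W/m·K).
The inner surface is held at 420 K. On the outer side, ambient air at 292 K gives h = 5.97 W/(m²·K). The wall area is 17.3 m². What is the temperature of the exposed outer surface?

Using the resistance-network approach (series):
R_stainless steel = L/(kA) = 0.0028/(17.9×17.3) = 9.042×10^-6 K/W
R_calcium silicate = L/(kA) = 0.045/(0.0524×17.3) = 0.04964 K/W
R_outer film = 1/(h_o·A) = 1/(5.97×17.3) = 0.009682 K/W
R_total = 0.05933 K/W;  Q = ΔT/R_total = 128/0.05933 = 2157 W
T_interface = T_inner − Q·ΣR(inner→interface) = 420 − 2160×0.04965

T ≈ 313 K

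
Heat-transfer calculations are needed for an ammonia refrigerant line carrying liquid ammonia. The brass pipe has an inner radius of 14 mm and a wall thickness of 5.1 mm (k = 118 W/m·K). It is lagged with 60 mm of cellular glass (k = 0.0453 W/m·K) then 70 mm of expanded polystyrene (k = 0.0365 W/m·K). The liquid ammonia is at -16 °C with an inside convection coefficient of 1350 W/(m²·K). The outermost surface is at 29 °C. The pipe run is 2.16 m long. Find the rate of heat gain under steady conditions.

Radial resistances (cylindrical: R_cond = ln(r_o/r_i)/(2πkL), R_conv = 1/(h·2πrL)):
R_inner film = 1/(h_i·2πr₁L) = 1/(1350×2π×0.014×2.16) = 0.003899 K/W
R_brass pipe wall = ln(19.1/14)/(2π×118×2.16) = 1.94×10^-4 K/W
R_cellular glass = ln(79.1/19.1)/(2π×0.0453×2.16) = 2.311 K/W
R_expanded polystyrene = ln(149.1/79.1)/(2π×0.0365×2.16) = 1.28 K/W
R_total = 3.595 K/W
Q = ΔT/R_total = 45/3.595

Q ≈ 12.5 W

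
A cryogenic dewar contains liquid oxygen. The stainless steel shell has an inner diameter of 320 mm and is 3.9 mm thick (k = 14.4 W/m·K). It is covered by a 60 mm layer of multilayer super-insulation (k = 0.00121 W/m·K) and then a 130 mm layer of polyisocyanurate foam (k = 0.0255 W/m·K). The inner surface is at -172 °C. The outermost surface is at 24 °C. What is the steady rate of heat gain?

Each spherical layer contributes R = (1/r_i − 1/r_o)/(4πk):
R_stainless steel shell = (1/0.16 − 1/0.1639)/(4π×14.4) = 8.219×10^-4 K/W
R_multilayer super-insulation = (1/0.1639 − 1/0.2239)/(4π×0.00121) = 107.5 K/W
R_polyisocyanurate foam = (1/0.2239 − 1/0.3539)/(4π×0.0255) = 5.12 K/W
R_total = 112.6 K/W
Q = ΔT/R_total = 196/112.6

Q ≈ 1.74 W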